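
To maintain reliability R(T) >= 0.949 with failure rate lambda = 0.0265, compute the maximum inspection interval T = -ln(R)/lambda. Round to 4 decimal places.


R_target = 0.949
lambda = 0.0265
-ln(0.949) = 0.0523
T = 0.0523 / 0.0265
T = 1.9753

1.9753


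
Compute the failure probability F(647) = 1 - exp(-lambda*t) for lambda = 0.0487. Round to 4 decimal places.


lambda = 0.0487, t = 647
lambda * t = 31.5089
exp(-31.5089) = 0.0
F(t) = 1 - 0.0
F(t) = 1.0

1.0


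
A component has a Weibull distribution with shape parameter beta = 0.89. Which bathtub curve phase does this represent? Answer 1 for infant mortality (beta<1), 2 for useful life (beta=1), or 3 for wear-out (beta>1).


beta = 0.89
Compare beta to 1:
beta < 1 => infant mortality (phase 1)
beta = 1 => useful life (phase 2)
beta > 1 => wear-out (phase 3)
Since beta = 0.89, this is infant mortality (decreasing failure rate)
Phase = 1

1


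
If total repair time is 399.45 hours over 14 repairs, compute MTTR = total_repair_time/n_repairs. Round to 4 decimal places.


total_repair_time = 399.45
n_repairs = 14
MTTR = 399.45 / 14
MTTR = 28.5321

28.5321


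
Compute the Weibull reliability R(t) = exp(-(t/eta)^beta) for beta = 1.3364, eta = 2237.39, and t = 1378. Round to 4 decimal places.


beta = 1.3364, eta = 2237.39, t = 1378
t/eta = 1378 / 2237.39 = 0.6159
(t/eta)^beta = 0.6159^1.3364 = 0.5232
R(t) = exp(-0.5232)
R(t) = 0.5926

0.5926


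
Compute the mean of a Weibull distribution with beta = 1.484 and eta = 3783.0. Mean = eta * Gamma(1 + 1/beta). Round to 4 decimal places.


beta = 1.484, eta = 3783.0
1/beta = 0.6739
1 + 1/beta = 1.6739
Gamma(1.6739) = 0.9039
Mean = 3783.0 * 0.9039
Mean = 3419.6219

3419.6219


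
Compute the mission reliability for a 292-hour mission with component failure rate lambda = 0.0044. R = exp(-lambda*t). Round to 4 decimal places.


lambda = 0.0044
mission_time = 292
lambda * t = 0.0044 * 292 = 1.2848
R = exp(-1.2848)
R = 0.2767

0.2767


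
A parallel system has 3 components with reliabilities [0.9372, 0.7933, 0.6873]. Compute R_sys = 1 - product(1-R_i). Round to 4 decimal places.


Components: [0.9372, 0.7933, 0.6873]
(1 - 0.9372) = 0.0628, running product = 0.0628
(1 - 0.7933) = 0.2067, running product = 0.013
(1 - 0.6873) = 0.3127, running product = 0.0041
Product of (1-R_i) = 0.0041
R_sys = 1 - 0.0041 = 0.9959

0.9959


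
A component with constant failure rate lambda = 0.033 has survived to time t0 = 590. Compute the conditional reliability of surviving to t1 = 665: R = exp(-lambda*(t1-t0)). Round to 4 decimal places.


lambda = 0.033
t0 = 590, t1 = 665
t1 - t0 = 75
lambda * (t1-t0) = 0.033 * 75 = 2.475
R = exp(-2.475)
R = 0.0842

0.0842


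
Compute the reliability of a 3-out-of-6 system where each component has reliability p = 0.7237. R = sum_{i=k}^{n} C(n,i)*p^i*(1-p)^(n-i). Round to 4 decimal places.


k = 3, n = 6, p = 0.7237
i=3: C(6,3)=20 * 0.7237^3 * 0.2763^3 = 0.1599
i=4: C(6,4)=15 * 0.7237^4 * 0.2763^2 = 0.3141
i=5: C(6,5)=6 * 0.7237^5 * 0.2763^1 = 0.3291
i=6: C(6,6)=1 * 0.7237^6 * 0.2763^0 = 0.1437
R = sum of terms = 0.9468

0.9468


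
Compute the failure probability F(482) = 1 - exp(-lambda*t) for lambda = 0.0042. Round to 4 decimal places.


lambda = 0.0042, t = 482
lambda * t = 2.0244
exp(-2.0244) = 0.1321
F(t) = 1 - 0.1321
F(t) = 0.8679

0.8679


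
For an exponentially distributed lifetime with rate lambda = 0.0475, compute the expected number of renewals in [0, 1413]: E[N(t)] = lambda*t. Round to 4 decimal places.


lambda = 0.0475
t = 1413
E[N(t)] = lambda * t
E[N(t)] = 0.0475 * 1413
E[N(t)] = 67.1175

67.1175


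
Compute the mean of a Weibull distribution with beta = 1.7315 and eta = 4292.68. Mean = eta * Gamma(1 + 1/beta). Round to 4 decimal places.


beta = 1.7315, eta = 4292.68
1/beta = 0.5775
1 + 1/beta = 1.5775
Gamma(1.5775) = 0.8912
Mean = 4292.68 * 0.8912
Mean = 3825.5631

3825.5631


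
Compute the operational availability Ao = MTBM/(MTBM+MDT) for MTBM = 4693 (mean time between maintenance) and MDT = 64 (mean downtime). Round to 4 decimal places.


MTBM = 4693
MDT = 64
MTBM + MDT = 4757
Ao = 4693 / 4757
Ao = 0.9865

0.9865


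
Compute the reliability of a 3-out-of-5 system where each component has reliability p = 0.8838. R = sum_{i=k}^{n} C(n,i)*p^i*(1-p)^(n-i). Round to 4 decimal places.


k = 3, n = 5, p = 0.8838
i=3: C(5,3)=10 * 0.8838^3 * 0.1162^2 = 0.0932
i=4: C(5,4)=5 * 0.8838^4 * 0.1162^1 = 0.3545
i=5: C(5,5)=1 * 0.8838^5 * 0.1162^0 = 0.5392
R = sum of terms = 0.9869

0.9869


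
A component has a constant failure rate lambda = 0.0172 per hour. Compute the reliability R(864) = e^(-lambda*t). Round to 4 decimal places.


lambda = 0.0172
t = 864
lambda * t = 14.8608
R(t) = e^(-14.8608)
R(t) = 0.0

0.0


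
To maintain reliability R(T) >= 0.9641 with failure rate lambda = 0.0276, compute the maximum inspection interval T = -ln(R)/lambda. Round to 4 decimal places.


R_target = 0.9641
lambda = 0.0276
-ln(0.9641) = 0.0366
T = 0.0366 / 0.0276
T = 1.3246

1.3246


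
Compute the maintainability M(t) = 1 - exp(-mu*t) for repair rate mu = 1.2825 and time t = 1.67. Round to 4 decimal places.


mu = 1.2825, t = 1.67
mu * t = 1.2825 * 1.67 = 2.1418
exp(-2.1418) = 0.1174
M(t) = 1 - 0.1174
M(t) = 0.8826

0.8826


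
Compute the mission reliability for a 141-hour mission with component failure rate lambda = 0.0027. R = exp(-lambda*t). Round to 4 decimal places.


lambda = 0.0027
mission_time = 141
lambda * t = 0.0027 * 141 = 0.3807
R = exp(-0.3807)
R = 0.6834

0.6834


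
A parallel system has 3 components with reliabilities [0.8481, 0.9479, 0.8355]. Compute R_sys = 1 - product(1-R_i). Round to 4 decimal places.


Components: [0.8481, 0.9479, 0.8355]
(1 - 0.8481) = 0.1519, running product = 0.1519
(1 - 0.9479) = 0.0521, running product = 0.0079
(1 - 0.8355) = 0.1645, running product = 0.0013
Product of (1-R_i) = 0.0013
R_sys = 1 - 0.0013 = 0.9987

0.9987


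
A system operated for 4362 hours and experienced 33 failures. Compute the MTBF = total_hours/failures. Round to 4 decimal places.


total_hours = 4362
failures = 33
MTBF = 4362 / 33
MTBF = 132.1818

132.1818


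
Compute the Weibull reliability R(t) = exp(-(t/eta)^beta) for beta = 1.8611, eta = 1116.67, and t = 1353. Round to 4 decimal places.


beta = 1.8611, eta = 1116.67, t = 1353
t/eta = 1353 / 1116.67 = 1.2116
(t/eta)^beta = 1.2116^1.8611 = 1.4294
R(t) = exp(-1.4294)
R(t) = 0.2394

0.2394


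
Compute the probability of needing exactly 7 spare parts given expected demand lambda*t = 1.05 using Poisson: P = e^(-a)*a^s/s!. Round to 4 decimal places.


a = 1.05, s = 7
e^(-a) = e^(-1.05) = 0.3499
a^s = 1.05^7 = 1.4071
s! = 5040
P = 0.3499 * 1.4071 / 5040
P = 0.0001

0.0001


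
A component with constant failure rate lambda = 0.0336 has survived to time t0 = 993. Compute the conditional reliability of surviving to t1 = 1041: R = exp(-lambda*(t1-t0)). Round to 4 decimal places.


lambda = 0.0336
t0 = 993, t1 = 1041
t1 - t0 = 48
lambda * (t1-t0) = 0.0336 * 48 = 1.6128
R = exp(-1.6128)
R = 0.1993

0.1993


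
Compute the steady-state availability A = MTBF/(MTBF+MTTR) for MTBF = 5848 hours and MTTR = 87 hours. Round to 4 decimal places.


MTBF = 5848
MTTR = 87
MTBF + MTTR = 5935
A = 5848 / 5935
A = 0.9853

0.9853


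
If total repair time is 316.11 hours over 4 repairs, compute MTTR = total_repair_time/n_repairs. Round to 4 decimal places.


total_repair_time = 316.11
n_repairs = 4
MTTR = 316.11 / 4
MTTR = 79.0275

79.0275


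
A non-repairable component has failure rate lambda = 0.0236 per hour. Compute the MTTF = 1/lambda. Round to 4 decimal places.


lambda = 0.0236
MTTF = 1 / 0.0236
MTTF = 42.3729

42.3729


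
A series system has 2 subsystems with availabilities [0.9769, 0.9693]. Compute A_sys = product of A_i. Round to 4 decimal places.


Subsystems: [0.9769, 0.9693]
After subsystem 1 (A=0.9769): product = 0.9769
After subsystem 2 (A=0.9693): product = 0.9469
A_sys = 0.9469

0.9469


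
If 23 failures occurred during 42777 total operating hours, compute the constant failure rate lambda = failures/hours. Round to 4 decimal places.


failures = 23
total_hours = 42777
lambda = 23 / 42777
lambda = 0.0005

0.0005


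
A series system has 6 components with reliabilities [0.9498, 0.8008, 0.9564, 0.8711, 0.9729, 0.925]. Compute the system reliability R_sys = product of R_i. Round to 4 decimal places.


Components: [0.9498, 0.8008, 0.9564, 0.8711, 0.9729, 0.925]
After component 1 (R=0.9498): product = 0.9498
After component 2 (R=0.8008): product = 0.7606
After component 3 (R=0.9564): product = 0.7274
After component 4 (R=0.8711): product = 0.6337
After component 5 (R=0.9729): product = 0.6165
After component 6 (R=0.925): product = 0.5703
R_sys = 0.5703

0.5703


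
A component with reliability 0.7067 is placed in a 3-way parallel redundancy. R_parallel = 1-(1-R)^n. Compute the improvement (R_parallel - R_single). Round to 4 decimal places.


R_single = 0.7067, n = 3
1 - R_single = 0.2933
(1 - R_single)^n = 0.2933^3 = 0.0252
R_parallel = 1 - 0.0252 = 0.9748
Improvement = 0.9748 - 0.7067
Improvement = 0.2681

0.2681


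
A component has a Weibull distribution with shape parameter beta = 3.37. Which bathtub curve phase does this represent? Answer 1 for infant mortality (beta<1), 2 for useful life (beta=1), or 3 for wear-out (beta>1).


beta = 3.37
Compare beta to 1:
beta < 1 => infant mortality (phase 1)
beta = 1 => useful life (phase 2)
beta > 1 => wear-out (phase 3)
Since beta = 3.37, this is wear-out (increasing failure rate)
Phase = 3

3


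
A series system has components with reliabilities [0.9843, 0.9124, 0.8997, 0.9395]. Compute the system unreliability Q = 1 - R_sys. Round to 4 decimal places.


Components: [0.9843, 0.9124, 0.8997, 0.9395]
After component 1: product = 0.9843
After component 2: product = 0.8981
After component 3: product = 0.808
After component 4: product = 0.7591
R_sys = 0.7591
Q = 1 - 0.7591 = 0.2409

0.2409


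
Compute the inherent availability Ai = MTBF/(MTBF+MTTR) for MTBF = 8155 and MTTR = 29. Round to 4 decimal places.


MTBF = 8155
MTTR = 29
MTBF + MTTR = 8184
Ai = 8155 / 8184
Ai = 0.9965

0.9965


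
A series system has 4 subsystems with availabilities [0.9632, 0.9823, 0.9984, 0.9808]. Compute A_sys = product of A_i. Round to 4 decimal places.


Subsystems: [0.9632, 0.9823, 0.9984, 0.9808]
After subsystem 1 (A=0.9632): product = 0.9632
After subsystem 2 (A=0.9823): product = 0.9462
After subsystem 3 (A=0.9984): product = 0.9446
After subsystem 4 (A=0.9808): product = 0.9265
A_sys = 0.9265

0.9265


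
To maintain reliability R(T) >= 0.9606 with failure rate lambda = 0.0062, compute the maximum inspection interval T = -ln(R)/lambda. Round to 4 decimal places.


R_target = 0.9606
lambda = 0.0062
-ln(0.9606) = 0.0402
T = 0.0402 / 0.0062
T = 6.4834

6.4834


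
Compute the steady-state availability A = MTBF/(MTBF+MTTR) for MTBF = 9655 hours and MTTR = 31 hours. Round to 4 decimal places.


MTBF = 9655
MTTR = 31
MTBF + MTTR = 9686
A = 9655 / 9686
A = 0.9968

0.9968


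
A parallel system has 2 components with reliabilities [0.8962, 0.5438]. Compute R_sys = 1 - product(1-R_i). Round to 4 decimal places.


Components: [0.8962, 0.5438]
(1 - 0.8962) = 0.1038, running product = 0.1038
(1 - 0.5438) = 0.4562, running product = 0.0474
Product of (1-R_i) = 0.0474
R_sys = 1 - 0.0474 = 0.9526

0.9526


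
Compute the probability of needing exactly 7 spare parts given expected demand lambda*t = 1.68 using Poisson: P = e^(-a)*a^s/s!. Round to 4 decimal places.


a = 1.68, s = 7
e^(-a) = e^(-1.68) = 0.1864
a^s = 1.68^7 = 37.7716
s! = 5040
P = 0.1864 * 37.7716 / 5040
P = 0.0014

0.0014


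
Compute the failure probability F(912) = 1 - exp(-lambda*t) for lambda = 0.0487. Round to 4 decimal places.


lambda = 0.0487, t = 912
lambda * t = 44.4144
exp(-44.4144) = 0.0
F(t) = 1 - 0.0
F(t) = 1.0

1.0


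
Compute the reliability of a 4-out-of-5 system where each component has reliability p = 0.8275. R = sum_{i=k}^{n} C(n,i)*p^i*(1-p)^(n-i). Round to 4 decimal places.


k = 4, n = 5, p = 0.8275
i=4: C(5,4)=5 * 0.8275^4 * 0.1725^1 = 0.4044
i=5: C(5,5)=1 * 0.8275^5 * 0.1725^0 = 0.388
R = sum of terms = 0.7924

0.7924


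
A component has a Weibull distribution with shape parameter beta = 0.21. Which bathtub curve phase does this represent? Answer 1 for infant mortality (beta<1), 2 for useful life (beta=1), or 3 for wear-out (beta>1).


beta = 0.21
Compare beta to 1:
beta < 1 => infant mortality (phase 1)
beta = 1 => useful life (phase 2)
beta > 1 => wear-out (phase 3)
Since beta = 0.21, this is infant mortality (decreasing failure rate)
Phase = 1

1


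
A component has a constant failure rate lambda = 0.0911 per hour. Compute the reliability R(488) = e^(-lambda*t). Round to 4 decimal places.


lambda = 0.0911
t = 488
lambda * t = 44.4568
R(t) = e^(-44.4568)
R(t) = 0.0

0.0


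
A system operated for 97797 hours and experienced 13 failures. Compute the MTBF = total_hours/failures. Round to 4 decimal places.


total_hours = 97797
failures = 13
MTBF = 97797 / 13
MTBF = 7522.8462

7522.8462


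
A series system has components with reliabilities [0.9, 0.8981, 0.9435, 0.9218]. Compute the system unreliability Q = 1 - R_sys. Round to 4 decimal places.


Components: [0.9, 0.8981, 0.9435, 0.9218]
After component 1: product = 0.9
After component 2: product = 0.8083
After component 3: product = 0.7626
After component 4: product = 0.703
R_sys = 0.703
Q = 1 - 0.703 = 0.297

0.297


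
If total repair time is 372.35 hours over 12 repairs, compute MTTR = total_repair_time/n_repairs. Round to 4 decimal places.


total_repair_time = 372.35
n_repairs = 12
MTTR = 372.35 / 12
MTTR = 31.0292

31.0292


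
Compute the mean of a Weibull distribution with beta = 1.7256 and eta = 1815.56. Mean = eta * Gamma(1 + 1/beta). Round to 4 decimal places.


beta = 1.7256, eta = 1815.56
1/beta = 0.5795
1 + 1/beta = 1.5795
Gamma(1.5795) = 0.8914
Mean = 1815.56 * 0.8914
Mean = 1618.3394

1618.3394


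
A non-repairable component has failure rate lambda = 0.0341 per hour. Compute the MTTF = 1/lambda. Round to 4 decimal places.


lambda = 0.0341
MTTF = 1 / 0.0341
MTTF = 29.3255

29.3255


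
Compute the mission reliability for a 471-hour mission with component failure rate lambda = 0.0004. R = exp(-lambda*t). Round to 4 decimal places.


lambda = 0.0004
mission_time = 471
lambda * t = 0.0004 * 471 = 0.1884
R = exp(-0.1884)
R = 0.8283

0.8283


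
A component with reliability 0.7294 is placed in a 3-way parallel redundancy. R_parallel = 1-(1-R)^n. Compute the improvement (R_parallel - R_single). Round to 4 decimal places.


R_single = 0.7294, n = 3
1 - R_single = 0.2706
(1 - R_single)^n = 0.2706^3 = 0.0198
R_parallel = 1 - 0.0198 = 0.9802
Improvement = 0.9802 - 0.7294
Improvement = 0.2508

0.2508


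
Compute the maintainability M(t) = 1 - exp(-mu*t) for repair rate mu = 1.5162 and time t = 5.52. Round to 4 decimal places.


mu = 1.5162, t = 5.52
mu * t = 1.5162 * 5.52 = 8.3694
exp(-8.3694) = 0.0002
M(t) = 1 - 0.0002
M(t) = 0.9998

0.9998


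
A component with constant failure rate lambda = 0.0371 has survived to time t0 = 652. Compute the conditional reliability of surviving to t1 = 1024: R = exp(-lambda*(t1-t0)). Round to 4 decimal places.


lambda = 0.0371
t0 = 652, t1 = 1024
t1 - t0 = 372
lambda * (t1-t0) = 0.0371 * 372 = 13.8012
R = exp(-13.8012)
R = 0.0

0.0


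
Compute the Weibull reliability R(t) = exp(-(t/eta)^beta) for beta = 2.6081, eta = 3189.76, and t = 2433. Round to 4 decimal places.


beta = 2.6081, eta = 3189.76, t = 2433
t/eta = 2433 / 3189.76 = 0.7628
(t/eta)^beta = 0.7628^2.6081 = 0.4935
R(t) = exp(-0.4935)
R(t) = 0.6105

0.6105


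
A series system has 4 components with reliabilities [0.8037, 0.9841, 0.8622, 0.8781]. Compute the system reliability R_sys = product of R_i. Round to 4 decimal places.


Components: [0.8037, 0.9841, 0.8622, 0.8781]
After component 1 (R=0.8037): product = 0.8037
After component 2 (R=0.9841): product = 0.7909
After component 3 (R=0.8622): product = 0.6819
After component 4 (R=0.8781): product = 0.5988
R_sys = 0.5988

0.5988


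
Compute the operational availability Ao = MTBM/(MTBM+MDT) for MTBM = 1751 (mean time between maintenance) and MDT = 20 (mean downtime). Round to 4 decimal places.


MTBM = 1751
MDT = 20
MTBM + MDT = 1771
Ao = 1751 / 1771
Ao = 0.9887

0.9887


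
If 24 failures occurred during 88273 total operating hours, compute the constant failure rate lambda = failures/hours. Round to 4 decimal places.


failures = 24
total_hours = 88273
lambda = 24 / 88273
lambda = 0.0003

0.0003


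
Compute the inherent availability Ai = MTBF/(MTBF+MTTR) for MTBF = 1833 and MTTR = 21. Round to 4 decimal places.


MTBF = 1833
MTTR = 21
MTBF + MTTR = 1854
Ai = 1833 / 1854
Ai = 0.9887

0.9887


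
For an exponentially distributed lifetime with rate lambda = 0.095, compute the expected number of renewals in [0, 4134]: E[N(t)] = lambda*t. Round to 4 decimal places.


lambda = 0.095
t = 4134
E[N(t)] = lambda * t
E[N(t)] = 0.095 * 4134
E[N(t)] = 392.73

392.73


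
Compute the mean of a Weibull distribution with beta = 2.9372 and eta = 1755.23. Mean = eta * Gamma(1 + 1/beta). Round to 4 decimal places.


beta = 2.9372, eta = 1755.23
1/beta = 0.3405
1 + 1/beta = 1.3405
Gamma(1.3405) = 0.8922
Mean = 1755.23 * 0.8922
Mean = 1565.9537

1565.9537


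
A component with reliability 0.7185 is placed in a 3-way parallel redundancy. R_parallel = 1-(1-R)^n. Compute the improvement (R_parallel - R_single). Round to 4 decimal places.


R_single = 0.7185, n = 3
1 - R_single = 0.2815
(1 - R_single)^n = 0.2815^3 = 0.0223
R_parallel = 1 - 0.0223 = 0.9777
Improvement = 0.9777 - 0.7185
Improvement = 0.2592

0.2592


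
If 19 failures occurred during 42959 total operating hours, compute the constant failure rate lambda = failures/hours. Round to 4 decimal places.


failures = 19
total_hours = 42959
lambda = 19 / 42959
lambda = 0.0004

0.0004


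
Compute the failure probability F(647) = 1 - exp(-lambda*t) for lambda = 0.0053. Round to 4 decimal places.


lambda = 0.0053, t = 647
lambda * t = 3.4291
exp(-3.4291) = 0.0324
F(t) = 1 - 0.0324
F(t) = 0.9676

0.9676


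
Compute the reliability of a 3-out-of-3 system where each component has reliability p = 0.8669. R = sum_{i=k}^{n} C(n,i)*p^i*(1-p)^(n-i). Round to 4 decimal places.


k = 3, n = 3, p = 0.8669
i=3: C(3,3)=1 * 0.8669^3 * 0.1331^0 = 0.6515
R = sum of terms = 0.6515

0.6515


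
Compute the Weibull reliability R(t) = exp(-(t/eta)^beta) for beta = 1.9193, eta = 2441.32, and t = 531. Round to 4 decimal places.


beta = 1.9193, eta = 2441.32, t = 531
t/eta = 531 / 2441.32 = 0.2175
(t/eta)^beta = 0.2175^1.9193 = 0.0535
R(t) = exp(-0.0535)
R(t) = 0.9479

0.9479


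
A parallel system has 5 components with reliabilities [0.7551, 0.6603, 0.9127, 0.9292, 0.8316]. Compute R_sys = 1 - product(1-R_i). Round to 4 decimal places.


Components: [0.7551, 0.6603, 0.9127, 0.9292, 0.8316]
(1 - 0.7551) = 0.2449, running product = 0.2449
(1 - 0.6603) = 0.3397, running product = 0.0832
(1 - 0.9127) = 0.0873, running product = 0.0073
(1 - 0.9292) = 0.0708, running product = 0.0005
(1 - 0.8316) = 0.1684, running product = 0.0001
Product of (1-R_i) = 0.0001
R_sys = 1 - 0.0001 = 0.9999

0.9999


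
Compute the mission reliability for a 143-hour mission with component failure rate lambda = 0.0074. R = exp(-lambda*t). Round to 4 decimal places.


lambda = 0.0074
mission_time = 143
lambda * t = 0.0074 * 143 = 1.0582
R = exp(-1.0582)
R = 0.3471

0.3471


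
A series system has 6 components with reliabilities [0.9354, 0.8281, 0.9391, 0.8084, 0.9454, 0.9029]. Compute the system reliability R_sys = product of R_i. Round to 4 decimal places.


Components: [0.9354, 0.8281, 0.9391, 0.8084, 0.9454, 0.9029]
After component 1 (R=0.9354): product = 0.9354
After component 2 (R=0.8281): product = 0.7746
After component 3 (R=0.9391): product = 0.7274
After component 4 (R=0.8084): product = 0.5881
After component 5 (R=0.9454): product = 0.5559
After component 6 (R=0.9029): product = 0.502
R_sys = 0.502

0.502


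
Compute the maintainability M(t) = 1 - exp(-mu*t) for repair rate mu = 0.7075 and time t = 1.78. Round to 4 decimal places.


mu = 0.7075, t = 1.78
mu * t = 0.7075 * 1.78 = 1.2593
exp(-1.2593) = 0.2838
M(t) = 1 - 0.2838
M(t) = 0.7162

0.7162


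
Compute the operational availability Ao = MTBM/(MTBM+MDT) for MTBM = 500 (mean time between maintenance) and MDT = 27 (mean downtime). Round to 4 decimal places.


MTBM = 500
MDT = 27
MTBM + MDT = 527
Ao = 500 / 527
Ao = 0.9488

0.9488


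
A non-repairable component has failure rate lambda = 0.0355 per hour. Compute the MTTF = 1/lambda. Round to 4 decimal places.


lambda = 0.0355
MTTF = 1 / 0.0355
MTTF = 28.169

28.169


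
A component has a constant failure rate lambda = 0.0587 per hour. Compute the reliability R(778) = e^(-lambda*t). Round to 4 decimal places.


lambda = 0.0587
t = 778
lambda * t = 45.6686
R(t) = e^(-45.6686)
R(t) = 0.0

0.0


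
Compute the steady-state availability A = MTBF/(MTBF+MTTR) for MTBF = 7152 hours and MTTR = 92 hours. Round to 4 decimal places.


MTBF = 7152
MTTR = 92
MTBF + MTTR = 7244
A = 7152 / 7244
A = 0.9873

0.9873


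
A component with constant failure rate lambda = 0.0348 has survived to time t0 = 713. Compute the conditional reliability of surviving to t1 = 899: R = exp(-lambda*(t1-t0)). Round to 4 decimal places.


lambda = 0.0348
t0 = 713, t1 = 899
t1 - t0 = 186
lambda * (t1-t0) = 0.0348 * 186 = 6.4728
R = exp(-6.4728)
R = 0.0015

0.0015


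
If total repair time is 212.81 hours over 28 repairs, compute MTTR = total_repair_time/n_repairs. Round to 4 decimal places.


total_repair_time = 212.81
n_repairs = 28
MTTR = 212.81 / 28
MTTR = 7.6004

7.6004


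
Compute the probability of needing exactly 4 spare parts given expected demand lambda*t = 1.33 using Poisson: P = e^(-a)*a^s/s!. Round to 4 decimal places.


a = 1.33, s = 4
e^(-a) = e^(-1.33) = 0.2645
a^s = 1.33^4 = 3.129
s! = 24
P = 0.2645 * 3.129 / 24
P = 0.0345

0.0345


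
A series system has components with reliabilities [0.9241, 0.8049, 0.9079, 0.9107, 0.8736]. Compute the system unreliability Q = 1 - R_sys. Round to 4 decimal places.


Components: [0.9241, 0.8049, 0.9079, 0.9107, 0.8736]
After component 1: product = 0.9241
After component 2: product = 0.7438
After component 3: product = 0.6753
After component 4: product = 0.615
After component 5: product = 0.5373
R_sys = 0.5373
Q = 1 - 0.5373 = 0.4627

0.4627


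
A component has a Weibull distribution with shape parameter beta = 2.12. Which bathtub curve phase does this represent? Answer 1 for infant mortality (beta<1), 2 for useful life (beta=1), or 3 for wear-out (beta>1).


beta = 2.12
Compare beta to 1:
beta < 1 => infant mortality (phase 1)
beta = 1 => useful life (phase 2)
beta > 1 => wear-out (phase 3)
Since beta = 2.12, this is wear-out (increasing failure rate)
Phase = 3

3


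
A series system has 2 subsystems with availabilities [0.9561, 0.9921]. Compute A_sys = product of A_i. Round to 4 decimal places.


Subsystems: [0.9561, 0.9921]
After subsystem 1 (A=0.9561): product = 0.9561
After subsystem 2 (A=0.9921): product = 0.9485
A_sys = 0.9485

0.9485


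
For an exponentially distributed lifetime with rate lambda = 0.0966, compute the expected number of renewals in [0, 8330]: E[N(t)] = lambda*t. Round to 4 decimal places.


lambda = 0.0966
t = 8330
E[N(t)] = lambda * t
E[N(t)] = 0.0966 * 8330
E[N(t)] = 804.678

804.678


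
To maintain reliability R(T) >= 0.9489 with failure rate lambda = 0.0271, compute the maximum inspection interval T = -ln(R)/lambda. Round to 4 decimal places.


R_target = 0.9489
lambda = 0.0271
-ln(0.9489) = 0.0525
T = 0.0525 / 0.0271
T = 1.9355

1.9355


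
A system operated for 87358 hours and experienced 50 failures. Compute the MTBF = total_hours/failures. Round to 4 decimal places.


total_hours = 87358
failures = 50
MTBF = 87358 / 50
MTBF = 1747.16

1747.16


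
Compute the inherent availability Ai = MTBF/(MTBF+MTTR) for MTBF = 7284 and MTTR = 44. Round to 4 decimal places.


MTBF = 7284
MTTR = 44
MTBF + MTTR = 7328
Ai = 7284 / 7328
Ai = 0.994

0.994


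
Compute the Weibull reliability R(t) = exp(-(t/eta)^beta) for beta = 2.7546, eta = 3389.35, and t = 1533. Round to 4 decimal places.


beta = 2.7546, eta = 3389.35, t = 1533
t/eta = 1533 / 3389.35 = 0.4523
(t/eta)^beta = 0.4523^2.7546 = 0.1124
R(t) = exp(-0.1124)
R(t) = 0.8937

0.8937


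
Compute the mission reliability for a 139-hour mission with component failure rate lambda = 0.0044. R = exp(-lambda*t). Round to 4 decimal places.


lambda = 0.0044
mission_time = 139
lambda * t = 0.0044 * 139 = 0.6116
R = exp(-0.6116)
R = 0.5425

0.5425


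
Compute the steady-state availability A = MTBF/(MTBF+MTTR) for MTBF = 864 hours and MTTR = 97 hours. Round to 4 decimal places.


MTBF = 864
MTTR = 97
MTBF + MTTR = 961
A = 864 / 961
A = 0.8991

0.8991


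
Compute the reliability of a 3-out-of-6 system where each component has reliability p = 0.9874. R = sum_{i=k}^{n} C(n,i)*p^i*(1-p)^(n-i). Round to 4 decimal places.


k = 3, n = 6, p = 0.9874
i=3: C(6,3)=20 * 0.9874^3 * 0.0126^3 = 0.0
i=4: C(6,4)=15 * 0.9874^4 * 0.0126^2 = 0.0023
i=5: C(6,5)=6 * 0.9874^5 * 0.0126^1 = 0.071
i=6: C(6,6)=1 * 0.9874^6 * 0.0126^0 = 0.9267
R = sum of terms = 1.0

1.0


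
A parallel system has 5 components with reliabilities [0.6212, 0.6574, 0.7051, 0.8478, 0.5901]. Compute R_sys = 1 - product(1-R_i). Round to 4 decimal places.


Components: [0.6212, 0.6574, 0.7051, 0.8478, 0.5901]
(1 - 0.6212) = 0.3788, running product = 0.3788
(1 - 0.6574) = 0.3426, running product = 0.1298
(1 - 0.7051) = 0.2949, running product = 0.0383
(1 - 0.8478) = 0.1522, running product = 0.0058
(1 - 0.5901) = 0.4099, running product = 0.0024
Product of (1-R_i) = 0.0024
R_sys = 1 - 0.0024 = 0.9976

0.9976


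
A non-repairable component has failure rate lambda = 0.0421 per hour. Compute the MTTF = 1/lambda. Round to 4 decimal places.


lambda = 0.0421
MTTF = 1 / 0.0421
MTTF = 23.753

23.753


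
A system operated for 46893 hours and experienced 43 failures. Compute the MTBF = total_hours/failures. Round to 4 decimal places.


total_hours = 46893
failures = 43
MTBF = 46893 / 43
MTBF = 1090.5349

1090.5349


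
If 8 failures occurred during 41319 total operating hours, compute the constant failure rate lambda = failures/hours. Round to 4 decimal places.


failures = 8
total_hours = 41319
lambda = 8 / 41319
lambda = 0.0002

0.0002


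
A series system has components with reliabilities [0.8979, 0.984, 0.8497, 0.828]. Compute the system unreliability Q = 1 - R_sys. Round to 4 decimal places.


Components: [0.8979, 0.984, 0.8497, 0.828]
After component 1: product = 0.8979
After component 2: product = 0.8835
After component 3: product = 0.7507
After component 4: product = 0.6216
R_sys = 0.6216
Q = 1 - 0.6216 = 0.3784

0.3784


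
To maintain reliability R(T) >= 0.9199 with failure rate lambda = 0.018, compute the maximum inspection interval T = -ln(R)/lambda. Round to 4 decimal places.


R_target = 0.9199
lambda = 0.018
-ln(0.9199) = 0.0835
T = 0.0835 / 0.018
T = 4.6384

4.6384


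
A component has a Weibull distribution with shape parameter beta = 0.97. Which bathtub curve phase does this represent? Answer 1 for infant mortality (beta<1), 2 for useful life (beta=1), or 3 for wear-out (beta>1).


beta = 0.97
Compare beta to 1:
beta < 1 => infant mortality (phase 1)
beta = 1 => useful life (phase 2)
beta > 1 => wear-out (phase 3)
Since beta = 0.97, this is infant mortality (decreasing failure rate)
Phase = 1

1


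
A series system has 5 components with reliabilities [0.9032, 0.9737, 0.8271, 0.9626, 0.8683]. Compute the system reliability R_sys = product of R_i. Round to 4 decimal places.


Components: [0.9032, 0.9737, 0.8271, 0.9626, 0.8683]
After component 1 (R=0.9032): product = 0.9032
After component 2 (R=0.9737): product = 0.8794
After component 3 (R=0.8271): product = 0.7274
After component 4 (R=0.9626): product = 0.7002
After component 5 (R=0.8683): product = 0.608
R_sys = 0.608

0.608


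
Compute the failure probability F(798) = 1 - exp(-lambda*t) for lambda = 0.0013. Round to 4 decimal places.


lambda = 0.0013, t = 798
lambda * t = 1.0374
exp(-1.0374) = 0.3544
F(t) = 1 - 0.3544
F(t) = 0.6456

0.6456


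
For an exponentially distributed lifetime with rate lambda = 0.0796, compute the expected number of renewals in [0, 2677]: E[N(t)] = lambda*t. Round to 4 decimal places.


lambda = 0.0796
t = 2677
E[N(t)] = lambda * t
E[N(t)] = 0.0796 * 2677
E[N(t)] = 213.0892

213.0892


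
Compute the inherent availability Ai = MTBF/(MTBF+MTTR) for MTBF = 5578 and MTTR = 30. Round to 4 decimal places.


MTBF = 5578
MTTR = 30
MTBF + MTTR = 5608
Ai = 5578 / 5608
Ai = 0.9947

0.9947


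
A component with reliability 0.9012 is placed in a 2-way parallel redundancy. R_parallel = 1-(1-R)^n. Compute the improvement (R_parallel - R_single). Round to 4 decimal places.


R_single = 0.9012, n = 2
1 - R_single = 0.0988
(1 - R_single)^n = 0.0988^2 = 0.0098
R_parallel = 1 - 0.0098 = 0.9902
Improvement = 0.9902 - 0.9012
Improvement = 0.089

0.089


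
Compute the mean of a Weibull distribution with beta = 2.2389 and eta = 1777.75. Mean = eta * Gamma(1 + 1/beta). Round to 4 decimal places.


beta = 2.2389, eta = 1777.75
1/beta = 0.4466
1 + 1/beta = 1.4466
Gamma(1.4466) = 0.8857
Mean = 1777.75 * 0.8857
Mean = 1574.5529

1574.5529


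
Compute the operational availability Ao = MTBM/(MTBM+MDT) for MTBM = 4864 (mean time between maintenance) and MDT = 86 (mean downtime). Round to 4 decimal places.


MTBM = 4864
MDT = 86
MTBM + MDT = 4950
Ao = 4864 / 4950
Ao = 0.9826

0.9826


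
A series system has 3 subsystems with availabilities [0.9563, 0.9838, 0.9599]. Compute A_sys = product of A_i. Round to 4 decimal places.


Subsystems: [0.9563, 0.9838, 0.9599]
After subsystem 1 (A=0.9563): product = 0.9563
After subsystem 2 (A=0.9838): product = 0.9408
After subsystem 3 (A=0.9599): product = 0.9031
A_sys = 0.9031

0.9031


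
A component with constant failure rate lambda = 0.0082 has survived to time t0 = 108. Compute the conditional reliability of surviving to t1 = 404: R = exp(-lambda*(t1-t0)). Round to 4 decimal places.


lambda = 0.0082
t0 = 108, t1 = 404
t1 - t0 = 296
lambda * (t1-t0) = 0.0082 * 296 = 2.4272
R = exp(-2.4272)
R = 0.0883

0.0883


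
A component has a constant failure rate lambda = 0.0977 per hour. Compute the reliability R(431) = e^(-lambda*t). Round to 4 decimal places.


lambda = 0.0977
t = 431
lambda * t = 42.1087
R(t) = e^(-42.1087)
R(t) = 0.0

0.0


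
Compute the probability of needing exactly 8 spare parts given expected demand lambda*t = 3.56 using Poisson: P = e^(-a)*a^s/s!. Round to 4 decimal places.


a = 3.56, s = 8
e^(-a) = e^(-3.56) = 0.0284
a^s = 3.56^8 = 25798.8284
s! = 40320
P = 0.0284 * 25798.8284 / 40320
P = 0.0182

0.0182


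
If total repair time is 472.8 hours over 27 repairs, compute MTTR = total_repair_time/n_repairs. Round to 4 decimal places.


total_repair_time = 472.8
n_repairs = 27
MTTR = 472.8 / 27
MTTR = 17.5111

17.5111


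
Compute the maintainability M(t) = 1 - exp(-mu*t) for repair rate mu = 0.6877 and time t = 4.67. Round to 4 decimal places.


mu = 0.6877, t = 4.67
mu * t = 0.6877 * 4.67 = 3.2116
exp(-3.2116) = 0.0403
M(t) = 1 - 0.0403
M(t) = 0.9597

0.9597


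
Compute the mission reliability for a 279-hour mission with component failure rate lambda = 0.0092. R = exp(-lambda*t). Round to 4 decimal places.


lambda = 0.0092
mission_time = 279
lambda * t = 0.0092 * 279 = 2.5668
R = exp(-2.5668)
R = 0.0768

0.0768


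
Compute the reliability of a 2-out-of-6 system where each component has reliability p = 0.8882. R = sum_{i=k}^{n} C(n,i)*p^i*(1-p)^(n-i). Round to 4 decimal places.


k = 2, n = 6, p = 0.8882
i=2: C(6,2)=15 * 0.8882^2 * 0.1118^4 = 0.0018
i=3: C(6,3)=20 * 0.8882^3 * 0.1118^3 = 0.0196
i=4: C(6,4)=15 * 0.8882^4 * 0.1118^2 = 0.1167
i=5: C(6,5)=6 * 0.8882^5 * 0.1118^1 = 0.3708
i=6: C(6,6)=1 * 0.8882^6 * 0.1118^0 = 0.491
R = sum of terms = 0.9999

0.9999


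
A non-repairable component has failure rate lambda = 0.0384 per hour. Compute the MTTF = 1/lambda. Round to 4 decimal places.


lambda = 0.0384
MTTF = 1 / 0.0384
MTTF = 26.0417

26.0417


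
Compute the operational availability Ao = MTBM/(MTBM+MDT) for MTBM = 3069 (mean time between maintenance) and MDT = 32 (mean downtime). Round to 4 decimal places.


MTBM = 3069
MDT = 32
MTBM + MDT = 3101
Ao = 3069 / 3101
Ao = 0.9897

0.9897


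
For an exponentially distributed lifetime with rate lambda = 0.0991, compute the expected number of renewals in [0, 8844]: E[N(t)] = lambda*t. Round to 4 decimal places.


lambda = 0.0991
t = 8844
E[N(t)] = lambda * t
E[N(t)] = 0.0991 * 8844
E[N(t)] = 876.4404

876.4404


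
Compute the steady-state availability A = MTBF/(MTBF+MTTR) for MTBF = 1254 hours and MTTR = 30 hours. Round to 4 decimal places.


MTBF = 1254
MTTR = 30
MTBF + MTTR = 1284
A = 1254 / 1284
A = 0.9766

0.9766


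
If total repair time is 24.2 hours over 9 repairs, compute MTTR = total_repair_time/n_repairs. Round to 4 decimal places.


total_repair_time = 24.2
n_repairs = 9
MTTR = 24.2 / 9
MTTR = 2.6889

2.6889


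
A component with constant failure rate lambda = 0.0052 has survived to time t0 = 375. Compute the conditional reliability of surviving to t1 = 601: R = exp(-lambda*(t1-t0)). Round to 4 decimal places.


lambda = 0.0052
t0 = 375, t1 = 601
t1 - t0 = 226
lambda * (t1-t0) = 0.0052 * 226 = 1.1752
R = exp(-1.1752)
R = 0.3088

0.3088


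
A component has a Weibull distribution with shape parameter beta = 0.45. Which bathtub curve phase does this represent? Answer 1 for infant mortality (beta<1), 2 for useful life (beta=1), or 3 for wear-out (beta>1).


beta = 0.45
Compare beta to 1:
beta < 1 => infant mortality (phase 1)
beta = 1 => useful life (phase 2)
beta > 1 => wear-out (phase 3)
Since beta = 0.45, this is infant mortality (decreasing failure rate)
Phase = 1

1


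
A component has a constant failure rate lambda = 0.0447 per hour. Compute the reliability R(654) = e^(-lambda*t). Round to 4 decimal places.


lambda = 0.0447
t = 654
lambda * t = 29.2338
R(t) = e^(-29.2338)
R(t) = 0.0

0.0


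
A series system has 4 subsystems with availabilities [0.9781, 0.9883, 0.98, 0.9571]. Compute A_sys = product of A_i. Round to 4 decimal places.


Subsystems: [0.9781, 0.9883, 0.98, 0.9571]
After subsystem 1 (A=0.9781): product = 0.9781
After subsystem 2 (A=0.9883): product = 0.9667
After subsystem 3 (A=0.98): product = 0.9473
After subsystem 4 (A=0.9571): product = 0.9067
A_sys = 0.9067

0.9067


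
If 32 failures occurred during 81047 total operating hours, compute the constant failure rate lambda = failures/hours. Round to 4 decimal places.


failures = 32
total_hours = 81047
lambda = 32 / 81047
lambda = 0.0004

0.0004


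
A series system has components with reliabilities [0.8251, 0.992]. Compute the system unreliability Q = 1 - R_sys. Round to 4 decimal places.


Components: [0.8251, 0.992]
After component 1: product = 0.8251
After component 2: product = 0.8185
R_sys = 0.8185
Q = 1 - 0.8185 = 0.1815

0.1815


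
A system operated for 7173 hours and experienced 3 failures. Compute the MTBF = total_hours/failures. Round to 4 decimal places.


total_hours = 7173
failures = 3
MTBF = 7173 / 3
MTBF = 2391.0

2391.0


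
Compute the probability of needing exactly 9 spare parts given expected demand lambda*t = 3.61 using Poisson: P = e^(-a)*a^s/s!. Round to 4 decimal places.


a = 3.61, s = 9
e^(-a) = e^(-3.61) = 0.0271
a^s = 3.61^9 = 104127.3503
s! = 362880
P = 0.0271 * 104127.3503 / 362880
P = 0.0078

0.0078


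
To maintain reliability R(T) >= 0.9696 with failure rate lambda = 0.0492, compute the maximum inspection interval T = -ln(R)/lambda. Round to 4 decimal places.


R_target = 0.9696
lambda = 0.0492
-ln(0.9696) = 0.0309
T = 0.0309 / 0.0492
T = 0.6275

0.6275


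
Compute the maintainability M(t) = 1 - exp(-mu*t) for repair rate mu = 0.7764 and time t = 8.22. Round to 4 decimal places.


mu = 0.7764, t = 8.22
mu * t = 0.7764 * 8.22 = 6.382
exp(-6.382) = 0.0017
M(t) = 1 - 0.0017
M(t) = 0.9983

0.9983


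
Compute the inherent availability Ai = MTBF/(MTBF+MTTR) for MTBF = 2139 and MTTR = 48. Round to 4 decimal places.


MTBF = 2139
MTTR = 48
MTBF + MTTR = 2187
Ai = 2139 / 2187
Ai = 0.9781

0.9781


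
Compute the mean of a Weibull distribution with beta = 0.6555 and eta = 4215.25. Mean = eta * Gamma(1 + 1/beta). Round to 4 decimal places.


beta = 0.6555, eta = 4215.25
1/beta = 1.5256
1 + 1/beta = 2.5256
Gamma(2.5256) = 1.3537
Mean = 4215.25 * 1.3537
Mean = 5706.0042

5706.0042


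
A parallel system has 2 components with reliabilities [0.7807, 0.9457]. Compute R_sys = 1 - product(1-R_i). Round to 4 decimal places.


Components: [0.7807, 0.9457]
(1 - 0.7807) = 0.2193, running product = 0.2193
(1 - 0.9457) = 0.0543, running product = 0.0119
Product of (1-R_i) = 0.0119
R_sys = 1 - 0.0119 = 0.9881

0.9881


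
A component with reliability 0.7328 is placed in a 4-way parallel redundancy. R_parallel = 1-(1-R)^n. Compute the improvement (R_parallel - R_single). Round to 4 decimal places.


R_single = 0.7328, n = 4
1 - R_single = 0.2672
(1 - R_single)^n = 0.2672^4 = 0.0051
R_parallel = 1 - 0.0051 = 0.9949
Improvement = 0.9949 - 0.7328
Improvement = 0.2621

0.2621


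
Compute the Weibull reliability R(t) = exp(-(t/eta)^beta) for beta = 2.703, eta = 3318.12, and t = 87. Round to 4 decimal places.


beta = 2.703, eta = 3318.12, t = 87
t/eta = 87 / 3318.12 = 0.0262
(t/eta)^beta = 0.0262^2.703 = 0.0001
R(t) = exp(-0.0001)
R(t) = 0.9999

0.9999


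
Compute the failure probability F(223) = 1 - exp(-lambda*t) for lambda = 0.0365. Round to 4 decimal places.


lambda = 0.0365, t = 223
lambda * t = 8.1395
exp(-8.1395) = 0.0003
F(t) = 1 - 0.0003
F(t) = 0.9997

0.9997


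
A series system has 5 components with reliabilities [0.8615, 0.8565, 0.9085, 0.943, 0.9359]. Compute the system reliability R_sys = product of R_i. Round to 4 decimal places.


Components: [0.8615, 0.8565, 0.9085, 0.943, 0.9359]
After component 1 (R=0.8615): product = 0.8615
After component 2 (R=0.8565): product = 0.7379
After component 3 (R=0.9085): product = 0.6704
After component 4 (R=0.943): product = 0.6321
After component 5 (R=0.9359): product = 0.5916
R_sys = 0.5916

0.5916


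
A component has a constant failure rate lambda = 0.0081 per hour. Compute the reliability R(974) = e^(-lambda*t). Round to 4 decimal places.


lambda = 0.0081
t = 974
lambda * t = 7.8894
R(t) = e^(-7.8894)
R(t) = 0.0004

0.0004


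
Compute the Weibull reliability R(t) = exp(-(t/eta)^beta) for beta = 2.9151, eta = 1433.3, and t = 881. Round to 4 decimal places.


beta = 2.9151, eta = 1433.3, t = 881
t/eta = 881 / 1433.3 = 0.6147
(t/eta)^beta = 0.6147^2.9151 = 0.242
R(t) = exp(-0.242)
R(t) = 0.785

0.785


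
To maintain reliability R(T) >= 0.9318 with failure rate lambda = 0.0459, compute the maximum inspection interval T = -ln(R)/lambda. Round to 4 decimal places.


R_target = 0.9318
lambda = 0.0459
-ln(0.9318) = 0.0706
T = 0.0706 / 0.0459
T = 1.5389

1.5389


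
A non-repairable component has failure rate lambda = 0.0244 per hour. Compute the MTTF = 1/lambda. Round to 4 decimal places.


lambda = 0.0244
MTTF = 1 / 0.0244
MTTF = 40.9836

40.9836


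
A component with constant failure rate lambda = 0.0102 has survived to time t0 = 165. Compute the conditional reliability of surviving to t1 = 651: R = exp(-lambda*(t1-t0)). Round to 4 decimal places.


lambda = 0.0102
t0 = 165, t1 = 651
t1 - t0 = 486
lambda * (t1-t0) = 0.0102 * 486 = 4.9572
R = exp(-4.9572)
R = 0.007

0.007
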